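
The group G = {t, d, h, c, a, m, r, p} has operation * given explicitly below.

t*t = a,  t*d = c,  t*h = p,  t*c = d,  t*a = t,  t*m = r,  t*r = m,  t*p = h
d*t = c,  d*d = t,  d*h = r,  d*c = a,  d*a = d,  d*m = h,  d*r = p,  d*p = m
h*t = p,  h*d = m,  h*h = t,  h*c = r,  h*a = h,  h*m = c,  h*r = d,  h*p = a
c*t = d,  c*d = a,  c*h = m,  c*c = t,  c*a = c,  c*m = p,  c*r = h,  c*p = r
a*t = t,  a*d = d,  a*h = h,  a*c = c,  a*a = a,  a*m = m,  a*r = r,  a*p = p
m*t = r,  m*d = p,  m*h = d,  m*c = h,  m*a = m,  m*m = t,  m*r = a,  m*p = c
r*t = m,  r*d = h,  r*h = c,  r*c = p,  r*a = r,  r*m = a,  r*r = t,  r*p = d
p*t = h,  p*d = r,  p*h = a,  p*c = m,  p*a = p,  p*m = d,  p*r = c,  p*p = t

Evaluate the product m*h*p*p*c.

t

m*h = d
d*p = m
m*p = c
c*c = t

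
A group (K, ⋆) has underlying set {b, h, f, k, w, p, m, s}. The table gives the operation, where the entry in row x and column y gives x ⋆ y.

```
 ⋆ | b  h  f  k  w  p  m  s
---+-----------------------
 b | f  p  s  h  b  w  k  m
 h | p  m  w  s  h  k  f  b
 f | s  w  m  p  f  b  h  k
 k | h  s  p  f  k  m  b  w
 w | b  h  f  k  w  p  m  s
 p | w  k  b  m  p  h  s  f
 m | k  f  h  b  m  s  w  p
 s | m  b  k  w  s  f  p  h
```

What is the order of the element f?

4

The identity element is w (its row matches the header).
f^1 = f
f^2 = f ⋆ f = m
f^3 = m ⋆ f = h
f^4 = h ⋆ f = w
The first power of f equal to the identity is f^4, so ord(f) = 4.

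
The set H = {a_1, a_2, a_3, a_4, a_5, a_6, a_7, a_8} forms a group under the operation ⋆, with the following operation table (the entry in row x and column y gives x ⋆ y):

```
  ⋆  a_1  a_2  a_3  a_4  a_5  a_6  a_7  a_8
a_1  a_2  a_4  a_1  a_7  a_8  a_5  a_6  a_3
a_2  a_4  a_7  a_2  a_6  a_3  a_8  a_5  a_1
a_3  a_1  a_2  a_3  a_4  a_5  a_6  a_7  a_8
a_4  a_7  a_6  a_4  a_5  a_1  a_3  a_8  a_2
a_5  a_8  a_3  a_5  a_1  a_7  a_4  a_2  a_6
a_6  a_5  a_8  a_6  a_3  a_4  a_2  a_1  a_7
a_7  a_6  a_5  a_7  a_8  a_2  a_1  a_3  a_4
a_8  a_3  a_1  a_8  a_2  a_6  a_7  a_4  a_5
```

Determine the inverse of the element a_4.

a_6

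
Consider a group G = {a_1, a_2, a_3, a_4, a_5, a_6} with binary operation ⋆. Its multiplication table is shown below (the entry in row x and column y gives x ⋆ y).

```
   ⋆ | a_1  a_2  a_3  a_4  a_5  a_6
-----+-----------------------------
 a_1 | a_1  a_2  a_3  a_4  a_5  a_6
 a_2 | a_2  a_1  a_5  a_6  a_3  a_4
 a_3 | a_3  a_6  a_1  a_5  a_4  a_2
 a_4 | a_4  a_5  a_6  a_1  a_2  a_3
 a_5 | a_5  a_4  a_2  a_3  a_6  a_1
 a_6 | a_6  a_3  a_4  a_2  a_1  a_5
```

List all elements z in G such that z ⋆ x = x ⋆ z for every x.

An element z is central iff its row equals its column in the table.
For a_2: a_2 ⋆ a_6 = a_4 ≠ a_3 = a_6 ⋆ a_2, so a_2 ∉ Z.
Checking each element this way leaves Z(G) = {a_1}.

{a_1}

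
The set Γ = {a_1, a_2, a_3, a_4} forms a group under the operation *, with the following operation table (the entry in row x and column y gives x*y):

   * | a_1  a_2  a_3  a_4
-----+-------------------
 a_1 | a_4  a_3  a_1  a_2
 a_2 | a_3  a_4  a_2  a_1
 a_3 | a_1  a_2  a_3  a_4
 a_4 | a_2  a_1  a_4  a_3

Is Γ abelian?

Check whether the table is symmetric across its main diagonal.
Every entry (row x, col y) equals the entry (row y, col x), so Γ is abelian.
(In fact Γ ≅ the cyclic group Z_4.)

Yes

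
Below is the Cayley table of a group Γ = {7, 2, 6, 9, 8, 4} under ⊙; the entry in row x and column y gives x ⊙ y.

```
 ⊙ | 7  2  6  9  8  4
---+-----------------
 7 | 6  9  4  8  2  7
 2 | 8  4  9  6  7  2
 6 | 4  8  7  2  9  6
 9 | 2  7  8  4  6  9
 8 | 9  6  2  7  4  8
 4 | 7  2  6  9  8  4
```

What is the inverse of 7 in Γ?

First locate the identity: row 4 matches the header, so 4 is the identity.
Scan row 7 for 4: 7 ⊙ 6 = 4. Hence 7^(-1) = 6.
(Structurally, Γ here is isomorphic to the symmetric group S_3.)

6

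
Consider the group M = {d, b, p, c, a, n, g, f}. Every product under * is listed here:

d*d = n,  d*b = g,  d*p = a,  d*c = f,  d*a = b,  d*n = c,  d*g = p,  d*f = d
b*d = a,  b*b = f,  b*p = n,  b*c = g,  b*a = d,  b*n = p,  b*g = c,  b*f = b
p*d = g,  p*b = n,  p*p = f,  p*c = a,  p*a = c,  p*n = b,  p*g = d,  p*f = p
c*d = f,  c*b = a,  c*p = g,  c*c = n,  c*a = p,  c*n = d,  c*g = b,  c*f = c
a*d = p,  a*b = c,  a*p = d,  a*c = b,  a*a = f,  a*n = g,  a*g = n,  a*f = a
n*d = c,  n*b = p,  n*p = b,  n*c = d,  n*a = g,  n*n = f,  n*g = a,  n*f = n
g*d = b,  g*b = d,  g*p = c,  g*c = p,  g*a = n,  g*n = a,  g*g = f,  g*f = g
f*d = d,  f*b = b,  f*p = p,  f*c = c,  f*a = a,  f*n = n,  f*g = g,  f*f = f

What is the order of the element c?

The identity element is f (its row matches the header).
c^1 = c
c^2 = c*c = n
c^3 = n*c = d
c^4 = d*c = f
The first power of c equal to the identity is c^4, so ord(c) = 4.

4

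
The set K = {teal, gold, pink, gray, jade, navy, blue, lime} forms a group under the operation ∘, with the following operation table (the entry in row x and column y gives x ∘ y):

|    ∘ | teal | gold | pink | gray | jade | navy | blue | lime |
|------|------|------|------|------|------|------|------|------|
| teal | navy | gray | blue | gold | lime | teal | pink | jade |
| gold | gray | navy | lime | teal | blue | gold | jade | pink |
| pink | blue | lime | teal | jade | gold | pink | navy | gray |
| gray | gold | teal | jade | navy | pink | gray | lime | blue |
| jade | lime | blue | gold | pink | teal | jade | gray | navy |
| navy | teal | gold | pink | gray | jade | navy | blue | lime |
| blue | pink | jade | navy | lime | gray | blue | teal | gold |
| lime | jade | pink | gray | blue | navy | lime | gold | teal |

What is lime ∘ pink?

gray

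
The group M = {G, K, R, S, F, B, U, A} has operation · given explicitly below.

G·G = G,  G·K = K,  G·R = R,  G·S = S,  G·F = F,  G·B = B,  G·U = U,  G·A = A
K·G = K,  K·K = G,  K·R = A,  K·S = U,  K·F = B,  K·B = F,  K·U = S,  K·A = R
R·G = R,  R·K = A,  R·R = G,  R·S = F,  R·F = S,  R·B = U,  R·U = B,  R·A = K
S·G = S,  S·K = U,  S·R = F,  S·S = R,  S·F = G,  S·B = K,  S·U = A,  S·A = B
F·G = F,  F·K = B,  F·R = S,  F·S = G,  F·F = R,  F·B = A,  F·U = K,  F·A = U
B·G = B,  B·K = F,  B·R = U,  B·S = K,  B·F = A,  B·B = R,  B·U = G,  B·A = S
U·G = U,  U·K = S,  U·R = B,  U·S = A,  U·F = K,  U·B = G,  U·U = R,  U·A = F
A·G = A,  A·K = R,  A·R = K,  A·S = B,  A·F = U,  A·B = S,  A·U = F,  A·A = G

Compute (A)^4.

G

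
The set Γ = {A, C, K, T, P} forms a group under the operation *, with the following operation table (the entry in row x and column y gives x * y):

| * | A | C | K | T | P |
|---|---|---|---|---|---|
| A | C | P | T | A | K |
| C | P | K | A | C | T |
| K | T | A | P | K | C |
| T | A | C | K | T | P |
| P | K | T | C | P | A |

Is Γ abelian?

Yes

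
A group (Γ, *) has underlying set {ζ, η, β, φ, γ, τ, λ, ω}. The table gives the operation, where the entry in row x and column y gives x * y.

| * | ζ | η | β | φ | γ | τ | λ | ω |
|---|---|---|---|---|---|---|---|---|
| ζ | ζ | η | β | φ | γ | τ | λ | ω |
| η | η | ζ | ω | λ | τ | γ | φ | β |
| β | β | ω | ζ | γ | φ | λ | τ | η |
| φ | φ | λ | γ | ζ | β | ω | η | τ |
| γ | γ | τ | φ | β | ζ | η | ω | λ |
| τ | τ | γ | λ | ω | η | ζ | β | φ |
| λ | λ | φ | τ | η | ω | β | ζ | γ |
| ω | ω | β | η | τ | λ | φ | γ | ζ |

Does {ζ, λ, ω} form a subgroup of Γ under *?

No

λ * ω = γ, which is not in {ζ, λ, ω}.
The subset is not closed under *, so it is not a subgroup.
(Structurally, Γ here is isomorphic to the elementary abelian group (Z_2)^3.)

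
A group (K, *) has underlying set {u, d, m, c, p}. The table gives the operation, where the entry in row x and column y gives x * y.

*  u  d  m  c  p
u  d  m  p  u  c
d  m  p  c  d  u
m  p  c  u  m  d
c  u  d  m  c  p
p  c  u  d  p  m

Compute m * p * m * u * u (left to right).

d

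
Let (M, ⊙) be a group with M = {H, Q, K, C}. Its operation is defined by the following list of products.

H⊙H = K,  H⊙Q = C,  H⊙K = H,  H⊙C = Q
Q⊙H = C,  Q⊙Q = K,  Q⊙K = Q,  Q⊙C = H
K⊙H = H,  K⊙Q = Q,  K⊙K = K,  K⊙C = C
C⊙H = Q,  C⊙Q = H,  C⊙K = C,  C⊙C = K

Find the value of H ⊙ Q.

Read row H, column Q: H ⊙ Q = C.
(Structurally, M here is isomorphic to the Klein four-group V_4.)

C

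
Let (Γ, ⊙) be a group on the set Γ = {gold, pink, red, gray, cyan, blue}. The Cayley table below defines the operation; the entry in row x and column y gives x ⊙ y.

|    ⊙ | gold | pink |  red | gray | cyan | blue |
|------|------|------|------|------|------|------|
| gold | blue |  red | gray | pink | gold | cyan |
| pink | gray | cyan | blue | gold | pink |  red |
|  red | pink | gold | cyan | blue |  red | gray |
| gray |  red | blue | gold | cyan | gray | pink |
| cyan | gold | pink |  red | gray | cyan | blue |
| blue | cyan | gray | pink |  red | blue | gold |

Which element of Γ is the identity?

cyan

The identity e satisfies e ⊙ x = x for all x, so its row in the table reproduces the column headers.
Row cyan reads: gold, pink, red, gray, cyan, blue — exactly the header order. So cyan is the identity.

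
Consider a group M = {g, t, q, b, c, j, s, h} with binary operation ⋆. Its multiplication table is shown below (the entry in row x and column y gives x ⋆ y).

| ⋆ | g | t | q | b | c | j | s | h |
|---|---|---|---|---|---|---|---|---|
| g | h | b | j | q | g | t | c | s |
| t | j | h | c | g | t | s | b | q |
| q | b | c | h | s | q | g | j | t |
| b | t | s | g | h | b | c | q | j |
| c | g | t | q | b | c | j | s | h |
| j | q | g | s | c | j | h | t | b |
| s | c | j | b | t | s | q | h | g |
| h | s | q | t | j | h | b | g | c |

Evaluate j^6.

h

j^1 = j
j^2 = j ⋆ j = h
j^3 = h ⋆ j = b
j^4 = b ⋆ j = c
j^5 = c ⋆ j = j
j^6 = j ⋆ j = h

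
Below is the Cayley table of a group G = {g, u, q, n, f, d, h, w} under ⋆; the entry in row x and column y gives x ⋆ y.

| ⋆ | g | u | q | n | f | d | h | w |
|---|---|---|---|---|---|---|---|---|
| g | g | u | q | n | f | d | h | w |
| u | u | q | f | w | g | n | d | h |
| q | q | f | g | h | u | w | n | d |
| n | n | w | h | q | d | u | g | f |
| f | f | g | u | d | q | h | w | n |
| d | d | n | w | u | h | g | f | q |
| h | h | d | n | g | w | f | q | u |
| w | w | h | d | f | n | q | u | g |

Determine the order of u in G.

The identity element is g (its row matches the header).
u^1 = u
u^2 = u ⋆ u = q
u^3 = q ⋆ u = f
u^4 = f ⋆ u = g
The first power of u equal to the identity is u^4, so ord(u) = 4.

4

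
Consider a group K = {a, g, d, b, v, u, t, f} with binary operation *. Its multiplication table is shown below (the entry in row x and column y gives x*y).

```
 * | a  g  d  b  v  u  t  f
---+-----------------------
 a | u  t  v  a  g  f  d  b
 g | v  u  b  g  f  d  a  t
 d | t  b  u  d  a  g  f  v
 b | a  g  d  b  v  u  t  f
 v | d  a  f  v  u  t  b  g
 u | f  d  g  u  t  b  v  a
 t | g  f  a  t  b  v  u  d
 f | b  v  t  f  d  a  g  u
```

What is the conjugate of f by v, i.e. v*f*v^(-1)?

The identity is b. In row v, the entry b sits in column t, so v^(-1) = t.
v*f = g
g*t = a
(Structurally, K here is isomorphic to the quaternion group Q_8.)

a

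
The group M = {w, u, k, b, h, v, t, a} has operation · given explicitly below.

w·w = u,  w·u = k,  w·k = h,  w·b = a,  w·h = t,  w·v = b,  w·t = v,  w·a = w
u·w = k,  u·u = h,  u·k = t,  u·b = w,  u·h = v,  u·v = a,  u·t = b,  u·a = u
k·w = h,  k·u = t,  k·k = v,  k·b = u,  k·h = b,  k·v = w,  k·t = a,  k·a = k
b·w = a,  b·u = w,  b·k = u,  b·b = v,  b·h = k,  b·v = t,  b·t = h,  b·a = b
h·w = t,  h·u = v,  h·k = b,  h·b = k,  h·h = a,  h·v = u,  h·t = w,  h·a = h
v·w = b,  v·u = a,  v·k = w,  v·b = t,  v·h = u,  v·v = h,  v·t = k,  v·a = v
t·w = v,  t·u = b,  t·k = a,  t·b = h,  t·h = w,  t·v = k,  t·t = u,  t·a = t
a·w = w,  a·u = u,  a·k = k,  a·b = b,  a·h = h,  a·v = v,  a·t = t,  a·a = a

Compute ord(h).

The identity element is a (its row matches the header).
h^1 = h
h^2 = h·h = a
The first power of h equal to the identity is h^2, so ord(h) = 2.
(Structurally, M here is isomorphic to the cyclic group Z_8.)

2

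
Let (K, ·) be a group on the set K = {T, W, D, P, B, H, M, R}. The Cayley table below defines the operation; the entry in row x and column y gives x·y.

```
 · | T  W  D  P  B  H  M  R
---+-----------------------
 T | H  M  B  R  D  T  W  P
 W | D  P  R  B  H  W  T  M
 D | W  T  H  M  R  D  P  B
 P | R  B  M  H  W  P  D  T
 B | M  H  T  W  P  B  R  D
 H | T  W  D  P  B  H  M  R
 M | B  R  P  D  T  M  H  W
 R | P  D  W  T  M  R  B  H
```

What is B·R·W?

T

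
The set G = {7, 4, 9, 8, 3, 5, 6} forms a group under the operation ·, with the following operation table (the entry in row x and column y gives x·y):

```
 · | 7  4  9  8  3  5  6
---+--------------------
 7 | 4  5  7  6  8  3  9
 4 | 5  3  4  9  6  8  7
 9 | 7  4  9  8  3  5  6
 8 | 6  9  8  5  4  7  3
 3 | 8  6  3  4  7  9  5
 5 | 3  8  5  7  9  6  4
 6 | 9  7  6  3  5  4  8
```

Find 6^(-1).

First locate the identity: row 9 matches the header, so 9 is the identity.
Scan row 6 for 9: 6·7 = 9. Hence 6^(-1) = 7.

7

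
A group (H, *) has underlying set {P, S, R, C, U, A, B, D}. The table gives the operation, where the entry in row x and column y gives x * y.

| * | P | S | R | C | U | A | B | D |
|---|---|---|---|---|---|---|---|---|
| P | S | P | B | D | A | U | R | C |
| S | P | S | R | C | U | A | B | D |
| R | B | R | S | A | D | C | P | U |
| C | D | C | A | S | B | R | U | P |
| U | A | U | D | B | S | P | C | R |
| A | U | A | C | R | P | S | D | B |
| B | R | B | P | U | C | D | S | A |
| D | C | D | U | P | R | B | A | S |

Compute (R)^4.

R^1 = R
R^2 = R * R = S
R^3 = S * R = R
R^4 = R * R = S
(Structurally, H here is isomorphic to the elementary abelian group (Z_2)^3.)

S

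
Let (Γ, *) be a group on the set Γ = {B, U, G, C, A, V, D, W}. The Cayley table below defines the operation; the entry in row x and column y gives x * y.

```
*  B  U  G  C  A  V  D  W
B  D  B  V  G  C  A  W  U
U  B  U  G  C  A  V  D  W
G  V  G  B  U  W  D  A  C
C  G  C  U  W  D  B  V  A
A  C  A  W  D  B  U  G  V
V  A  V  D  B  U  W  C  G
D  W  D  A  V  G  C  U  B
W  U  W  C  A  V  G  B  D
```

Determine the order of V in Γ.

8

The identity element is U (its row matches the header).
V^1 = V
V^2 = V * V = W
V^3 = W * V = G
V^4 = G * V = D
V^5 = D * V = C
V^6 = C * V = B
V^7 = B * V = A
V^8 = A * V = U
The first power of V equal to the identity is V^8, so ord(V) = 8.
(Structurally, Γ here is isomorphic to the cyclic group Z_8.)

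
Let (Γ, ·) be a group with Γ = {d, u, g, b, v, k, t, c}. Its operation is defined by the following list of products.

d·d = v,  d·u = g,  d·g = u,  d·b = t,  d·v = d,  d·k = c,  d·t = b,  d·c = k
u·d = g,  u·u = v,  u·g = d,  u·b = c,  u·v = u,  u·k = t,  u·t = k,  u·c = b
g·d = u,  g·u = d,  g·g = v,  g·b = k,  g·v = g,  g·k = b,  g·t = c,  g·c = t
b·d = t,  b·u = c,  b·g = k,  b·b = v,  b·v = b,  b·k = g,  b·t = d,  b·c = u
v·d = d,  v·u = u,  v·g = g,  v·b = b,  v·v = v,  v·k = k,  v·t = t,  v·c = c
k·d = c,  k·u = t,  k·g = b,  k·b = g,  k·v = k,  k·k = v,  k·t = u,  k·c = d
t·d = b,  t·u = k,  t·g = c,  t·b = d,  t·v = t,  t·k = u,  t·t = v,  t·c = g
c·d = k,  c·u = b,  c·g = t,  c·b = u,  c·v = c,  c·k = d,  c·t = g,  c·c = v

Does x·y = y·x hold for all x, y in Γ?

Check whether the table is symmetric across its main diagonal.
Every entry (row x, col y) equals the entry (row y, col x), so Γ is abelian.

Yes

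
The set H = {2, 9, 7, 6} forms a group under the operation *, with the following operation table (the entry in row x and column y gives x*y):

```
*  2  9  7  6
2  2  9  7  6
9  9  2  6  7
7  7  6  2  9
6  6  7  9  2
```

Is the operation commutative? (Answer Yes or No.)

Check whether the table is symmetric across its main diagonal.
Every entry (row x, col y) equals the entry (row y, col x), so H is abelian.
(In fact H ≅ the Klein four-group V_4.)

Yes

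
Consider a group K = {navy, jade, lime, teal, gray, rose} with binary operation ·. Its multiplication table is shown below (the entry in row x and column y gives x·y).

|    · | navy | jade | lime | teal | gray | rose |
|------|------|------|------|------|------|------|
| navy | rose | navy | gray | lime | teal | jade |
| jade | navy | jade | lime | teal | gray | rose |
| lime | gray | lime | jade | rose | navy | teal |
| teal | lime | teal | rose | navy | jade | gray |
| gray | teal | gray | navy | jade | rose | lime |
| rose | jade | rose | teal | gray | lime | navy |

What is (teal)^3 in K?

lime

teal^1 = teal
teal^2 = teal·teal = navy
teal^3 = navy·teal = lime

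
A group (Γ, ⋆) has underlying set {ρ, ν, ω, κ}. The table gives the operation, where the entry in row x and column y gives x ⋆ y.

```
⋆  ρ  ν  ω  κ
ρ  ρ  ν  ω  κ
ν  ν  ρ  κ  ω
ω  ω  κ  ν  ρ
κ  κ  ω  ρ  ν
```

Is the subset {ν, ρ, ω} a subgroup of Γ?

No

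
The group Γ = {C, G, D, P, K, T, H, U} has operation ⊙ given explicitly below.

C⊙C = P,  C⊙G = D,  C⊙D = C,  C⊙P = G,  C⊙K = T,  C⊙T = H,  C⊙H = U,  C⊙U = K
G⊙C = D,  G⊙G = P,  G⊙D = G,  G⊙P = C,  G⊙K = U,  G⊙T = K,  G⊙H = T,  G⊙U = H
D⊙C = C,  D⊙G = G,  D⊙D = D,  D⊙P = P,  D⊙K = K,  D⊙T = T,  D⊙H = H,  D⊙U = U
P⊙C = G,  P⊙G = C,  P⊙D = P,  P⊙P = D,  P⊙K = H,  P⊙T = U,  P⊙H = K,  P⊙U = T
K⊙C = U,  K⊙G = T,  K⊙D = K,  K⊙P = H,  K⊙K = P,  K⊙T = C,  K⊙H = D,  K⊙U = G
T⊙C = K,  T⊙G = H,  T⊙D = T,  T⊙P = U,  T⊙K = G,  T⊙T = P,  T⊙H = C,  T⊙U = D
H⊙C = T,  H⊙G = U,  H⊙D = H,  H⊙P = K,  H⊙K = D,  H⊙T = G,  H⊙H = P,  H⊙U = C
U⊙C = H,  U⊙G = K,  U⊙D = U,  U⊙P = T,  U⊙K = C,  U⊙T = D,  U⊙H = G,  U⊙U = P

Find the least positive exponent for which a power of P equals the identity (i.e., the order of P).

The identity element is D (its row matches the header).
P^1 = P
P^2 = P ⊙ P = D
The first power of P equal to the identity is P^2, so ord(P) = 2.

2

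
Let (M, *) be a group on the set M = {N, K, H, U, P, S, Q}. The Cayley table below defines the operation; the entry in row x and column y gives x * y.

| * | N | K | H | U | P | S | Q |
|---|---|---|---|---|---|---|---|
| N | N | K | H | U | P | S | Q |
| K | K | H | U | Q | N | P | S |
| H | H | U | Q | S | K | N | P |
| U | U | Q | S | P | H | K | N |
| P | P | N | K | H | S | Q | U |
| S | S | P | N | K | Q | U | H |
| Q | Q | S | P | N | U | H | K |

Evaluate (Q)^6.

Q^1 = Q
Q^2 = Q * Q = K
Q^3 = K * Q = S
Q^4 = S * Q = H
Q^5 = H * Q = P
Q^6 = P * Q = U
(Structurally, M here is isomorphic to the cyclic group Z_7.)

U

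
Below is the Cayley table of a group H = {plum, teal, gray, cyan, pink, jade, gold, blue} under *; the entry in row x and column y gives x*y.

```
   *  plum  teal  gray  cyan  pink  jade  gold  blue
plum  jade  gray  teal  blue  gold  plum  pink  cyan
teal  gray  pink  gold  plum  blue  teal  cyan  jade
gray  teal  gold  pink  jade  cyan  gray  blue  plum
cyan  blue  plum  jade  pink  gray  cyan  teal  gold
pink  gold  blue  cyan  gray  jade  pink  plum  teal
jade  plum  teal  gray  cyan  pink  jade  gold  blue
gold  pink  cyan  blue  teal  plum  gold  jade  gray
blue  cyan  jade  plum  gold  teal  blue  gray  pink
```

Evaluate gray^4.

jade

gray^1 = gray
gray^2 = gray*gray = pink
gray^3 = pink*gray = cyan
gray^4 = cyan*gray = jade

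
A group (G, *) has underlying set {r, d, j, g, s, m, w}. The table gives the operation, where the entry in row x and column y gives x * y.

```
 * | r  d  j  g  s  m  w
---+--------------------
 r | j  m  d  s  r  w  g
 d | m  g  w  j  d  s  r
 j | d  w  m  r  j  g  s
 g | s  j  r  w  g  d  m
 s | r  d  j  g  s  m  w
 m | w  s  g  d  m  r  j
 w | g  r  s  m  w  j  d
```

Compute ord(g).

The identity element is s (its row matches the header).
g^1 = g
g^2 = g * g = w
g^3 = w * g = m
g^4 = m * g = d
g^5 = d * g = j
g^6 = j * g = r
g^7 = r * g = s
The first power of g equal to the identity is g^7, so ord(g) = 7.

7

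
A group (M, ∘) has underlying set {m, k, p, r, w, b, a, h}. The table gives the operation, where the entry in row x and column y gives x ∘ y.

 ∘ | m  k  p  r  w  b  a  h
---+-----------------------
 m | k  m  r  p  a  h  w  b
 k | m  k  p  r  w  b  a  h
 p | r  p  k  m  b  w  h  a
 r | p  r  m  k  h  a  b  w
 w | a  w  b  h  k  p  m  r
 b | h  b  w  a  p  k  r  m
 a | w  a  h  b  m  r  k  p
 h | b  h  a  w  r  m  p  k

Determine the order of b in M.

The identity element is k (its row matches the header).
b^1 = b
b^2 = b ∘ b = k
The first power of b equal to the identity is b^2, so ord(b) = 2.

2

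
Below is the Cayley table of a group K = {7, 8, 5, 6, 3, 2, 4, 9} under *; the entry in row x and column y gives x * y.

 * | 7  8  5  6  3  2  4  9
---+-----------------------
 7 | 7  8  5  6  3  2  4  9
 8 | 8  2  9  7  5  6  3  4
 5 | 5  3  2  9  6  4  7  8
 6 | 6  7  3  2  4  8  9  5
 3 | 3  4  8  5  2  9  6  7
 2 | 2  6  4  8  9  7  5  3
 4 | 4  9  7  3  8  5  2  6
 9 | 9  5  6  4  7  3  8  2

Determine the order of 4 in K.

4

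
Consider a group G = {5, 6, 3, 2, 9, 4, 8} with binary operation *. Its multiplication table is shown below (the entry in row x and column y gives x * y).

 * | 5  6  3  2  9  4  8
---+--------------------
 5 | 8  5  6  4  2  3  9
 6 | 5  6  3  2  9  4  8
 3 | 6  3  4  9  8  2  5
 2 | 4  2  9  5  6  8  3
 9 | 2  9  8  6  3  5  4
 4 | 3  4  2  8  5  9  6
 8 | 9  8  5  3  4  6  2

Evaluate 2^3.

4

2^1 = 2
2^2 = 2 * 2 = 5
2^3 = 5 * 2 = 4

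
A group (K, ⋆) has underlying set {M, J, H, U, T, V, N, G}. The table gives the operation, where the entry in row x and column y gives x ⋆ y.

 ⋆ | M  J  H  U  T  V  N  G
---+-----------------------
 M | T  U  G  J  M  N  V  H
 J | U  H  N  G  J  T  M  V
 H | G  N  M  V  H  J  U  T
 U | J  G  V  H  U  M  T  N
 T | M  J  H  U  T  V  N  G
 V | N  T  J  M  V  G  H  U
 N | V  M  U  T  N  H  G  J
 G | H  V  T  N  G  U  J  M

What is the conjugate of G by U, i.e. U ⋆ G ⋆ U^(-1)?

The identity is T. In row U, the entry T sits in column N, so U^(-1) = N.
U ⋆ G = N
N ⋆ N = G

G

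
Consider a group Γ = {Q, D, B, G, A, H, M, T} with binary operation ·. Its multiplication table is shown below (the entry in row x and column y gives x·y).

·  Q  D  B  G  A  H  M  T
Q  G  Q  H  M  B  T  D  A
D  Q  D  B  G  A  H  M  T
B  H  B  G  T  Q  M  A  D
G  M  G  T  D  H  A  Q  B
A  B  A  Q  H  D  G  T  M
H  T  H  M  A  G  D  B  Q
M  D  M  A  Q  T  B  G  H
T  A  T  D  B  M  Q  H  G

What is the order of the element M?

The identity element is D (its row matches the header).
M^1 = M
M^2 = M·M = G
M^3 = G·M = Q
M^4 = Q·M = D
The first power of M equal to the identity is M^4, so ord(M) = 4.

4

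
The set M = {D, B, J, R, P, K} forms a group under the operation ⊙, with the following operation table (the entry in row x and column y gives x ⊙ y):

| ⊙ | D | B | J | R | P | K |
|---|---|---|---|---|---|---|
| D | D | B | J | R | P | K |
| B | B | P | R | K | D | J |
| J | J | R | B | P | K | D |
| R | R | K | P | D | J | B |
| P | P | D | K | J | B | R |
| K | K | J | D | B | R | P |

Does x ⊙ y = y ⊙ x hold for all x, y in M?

Check whether the table is symmetric across its main diagonal.
Every entry (row x, col y) equals the entry (row y, col x), so M is abelian.

Yes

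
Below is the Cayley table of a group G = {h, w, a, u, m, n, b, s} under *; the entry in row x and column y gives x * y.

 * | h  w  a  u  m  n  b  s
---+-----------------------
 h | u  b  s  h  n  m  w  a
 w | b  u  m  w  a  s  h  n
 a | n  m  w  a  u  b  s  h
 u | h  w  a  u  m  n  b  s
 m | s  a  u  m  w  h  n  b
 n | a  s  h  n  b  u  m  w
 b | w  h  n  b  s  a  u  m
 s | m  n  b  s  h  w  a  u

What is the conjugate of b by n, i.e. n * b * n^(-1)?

h

The identity is u. In row n, the entry u sits in column n, so n^(-1) = n.
n * b = m
m * n = h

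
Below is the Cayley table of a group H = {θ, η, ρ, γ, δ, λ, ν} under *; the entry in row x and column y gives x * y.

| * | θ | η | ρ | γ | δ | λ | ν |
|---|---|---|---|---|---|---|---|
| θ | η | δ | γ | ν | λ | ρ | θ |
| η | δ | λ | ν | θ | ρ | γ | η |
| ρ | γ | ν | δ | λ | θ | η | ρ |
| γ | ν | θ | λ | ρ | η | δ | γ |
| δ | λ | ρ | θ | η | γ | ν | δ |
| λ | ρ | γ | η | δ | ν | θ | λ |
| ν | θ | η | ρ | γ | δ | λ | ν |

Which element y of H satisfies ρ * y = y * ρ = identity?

η

First locate the identity: row ν matches the header, so ν is the identity.
Scan row ρ for ν: ρ * η = ν. Hence ρ^(-1) = η.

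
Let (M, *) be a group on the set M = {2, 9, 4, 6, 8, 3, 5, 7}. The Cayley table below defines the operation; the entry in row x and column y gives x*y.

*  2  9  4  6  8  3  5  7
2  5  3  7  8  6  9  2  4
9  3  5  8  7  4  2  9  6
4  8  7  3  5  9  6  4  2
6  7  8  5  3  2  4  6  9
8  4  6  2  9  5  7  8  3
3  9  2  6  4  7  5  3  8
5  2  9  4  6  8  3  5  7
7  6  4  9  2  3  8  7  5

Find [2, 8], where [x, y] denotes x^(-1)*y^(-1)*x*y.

Identity is 5; from the table 2^(-1) = 2 and 8^(-1) = 8.
2*8 = 6
6*2 = 7
7*8 = 3

3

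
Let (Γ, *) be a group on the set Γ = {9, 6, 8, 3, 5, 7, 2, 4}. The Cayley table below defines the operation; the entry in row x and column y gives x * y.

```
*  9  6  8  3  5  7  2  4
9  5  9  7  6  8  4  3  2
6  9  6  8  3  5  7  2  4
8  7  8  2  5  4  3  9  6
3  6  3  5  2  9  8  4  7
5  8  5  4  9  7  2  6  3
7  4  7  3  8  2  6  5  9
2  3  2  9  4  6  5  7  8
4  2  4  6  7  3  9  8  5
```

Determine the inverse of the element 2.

5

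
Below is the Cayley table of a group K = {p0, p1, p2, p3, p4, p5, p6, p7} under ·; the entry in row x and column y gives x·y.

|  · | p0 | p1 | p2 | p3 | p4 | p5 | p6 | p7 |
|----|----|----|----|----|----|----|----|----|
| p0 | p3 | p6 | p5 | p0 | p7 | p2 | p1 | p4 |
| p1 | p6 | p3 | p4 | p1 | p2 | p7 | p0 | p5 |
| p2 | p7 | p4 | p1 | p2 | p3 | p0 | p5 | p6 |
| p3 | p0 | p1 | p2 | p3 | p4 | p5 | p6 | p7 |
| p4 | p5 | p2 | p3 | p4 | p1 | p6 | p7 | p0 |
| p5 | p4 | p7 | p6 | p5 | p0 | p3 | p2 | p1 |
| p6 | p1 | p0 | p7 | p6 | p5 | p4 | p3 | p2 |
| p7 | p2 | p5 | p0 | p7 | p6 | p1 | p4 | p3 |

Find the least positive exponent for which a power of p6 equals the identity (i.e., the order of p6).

2

The identity element is p3 (its row matches the header).
p6^1 = p6
p6^2 = p6·p6 = p3
The first power of p6 equal to the identity is p6^2, so ord(p6) = 2.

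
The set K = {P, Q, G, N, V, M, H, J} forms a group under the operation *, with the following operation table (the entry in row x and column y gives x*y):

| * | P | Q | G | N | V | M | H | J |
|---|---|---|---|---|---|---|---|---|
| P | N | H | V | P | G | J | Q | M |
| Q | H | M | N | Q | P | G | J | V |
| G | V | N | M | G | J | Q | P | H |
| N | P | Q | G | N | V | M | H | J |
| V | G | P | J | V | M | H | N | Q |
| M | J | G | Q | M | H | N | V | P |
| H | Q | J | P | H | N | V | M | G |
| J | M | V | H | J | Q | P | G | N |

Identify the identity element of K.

N

The identity e satisfies e*x = x for all x, so its row in the table reproduces the column headers.
Row N reads: P, Q, G, N, V, M, H, J — exactly the header order. So N is the identity.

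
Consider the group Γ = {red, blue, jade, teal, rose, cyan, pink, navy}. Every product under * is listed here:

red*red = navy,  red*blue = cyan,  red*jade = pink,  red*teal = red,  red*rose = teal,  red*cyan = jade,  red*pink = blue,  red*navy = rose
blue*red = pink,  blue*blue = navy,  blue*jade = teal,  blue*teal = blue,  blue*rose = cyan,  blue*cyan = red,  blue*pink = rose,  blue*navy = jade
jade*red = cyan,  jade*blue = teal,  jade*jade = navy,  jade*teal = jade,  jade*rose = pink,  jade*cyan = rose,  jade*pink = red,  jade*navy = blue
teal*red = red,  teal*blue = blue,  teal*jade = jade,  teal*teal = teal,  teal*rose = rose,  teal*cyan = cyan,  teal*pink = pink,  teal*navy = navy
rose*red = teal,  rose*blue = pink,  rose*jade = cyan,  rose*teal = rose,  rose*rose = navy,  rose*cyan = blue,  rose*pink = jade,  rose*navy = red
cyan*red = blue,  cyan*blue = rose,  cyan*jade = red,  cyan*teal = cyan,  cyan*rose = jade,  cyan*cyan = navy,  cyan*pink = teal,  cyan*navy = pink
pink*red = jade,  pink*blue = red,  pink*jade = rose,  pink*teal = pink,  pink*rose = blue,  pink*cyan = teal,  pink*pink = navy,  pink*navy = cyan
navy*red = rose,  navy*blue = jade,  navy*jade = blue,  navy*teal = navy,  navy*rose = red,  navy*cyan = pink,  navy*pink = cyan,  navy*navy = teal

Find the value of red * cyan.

jade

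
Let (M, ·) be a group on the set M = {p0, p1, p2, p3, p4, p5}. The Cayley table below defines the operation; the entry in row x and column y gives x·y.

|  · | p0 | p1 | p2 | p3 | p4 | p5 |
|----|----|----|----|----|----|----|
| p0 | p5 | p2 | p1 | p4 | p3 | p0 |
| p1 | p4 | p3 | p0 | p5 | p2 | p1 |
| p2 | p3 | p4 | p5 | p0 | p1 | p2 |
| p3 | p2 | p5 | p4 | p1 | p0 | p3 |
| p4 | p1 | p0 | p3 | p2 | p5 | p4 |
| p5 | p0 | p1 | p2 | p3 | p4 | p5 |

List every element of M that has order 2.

{p0, p2, p4}

Identity is p5. Compute the order of each non-identity element by repeated multiplication:
  p0: p0 → p5  (order 2)
  p1: p1 → p3 → p5  (order 3)
  p2: p2 → p5  (order 2)
  p3: p3 → p1 → p5  (order 3)
  p4: p4 → p5  (order 2)
Elements of order 2: {p0, p2, p4}.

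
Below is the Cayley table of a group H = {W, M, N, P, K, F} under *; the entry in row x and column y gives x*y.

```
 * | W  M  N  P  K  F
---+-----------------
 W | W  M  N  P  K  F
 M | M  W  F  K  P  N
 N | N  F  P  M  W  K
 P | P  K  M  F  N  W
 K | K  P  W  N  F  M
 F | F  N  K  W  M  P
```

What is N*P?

M

Read row N, column P: N*P = M.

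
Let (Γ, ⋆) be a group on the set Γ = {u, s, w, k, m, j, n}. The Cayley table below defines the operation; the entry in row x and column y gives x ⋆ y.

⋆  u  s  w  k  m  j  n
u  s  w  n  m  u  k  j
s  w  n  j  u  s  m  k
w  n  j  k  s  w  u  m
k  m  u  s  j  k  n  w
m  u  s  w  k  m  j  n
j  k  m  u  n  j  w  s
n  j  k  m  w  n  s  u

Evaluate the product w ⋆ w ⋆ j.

w ⋆ w = k
k ⋆ j = n

n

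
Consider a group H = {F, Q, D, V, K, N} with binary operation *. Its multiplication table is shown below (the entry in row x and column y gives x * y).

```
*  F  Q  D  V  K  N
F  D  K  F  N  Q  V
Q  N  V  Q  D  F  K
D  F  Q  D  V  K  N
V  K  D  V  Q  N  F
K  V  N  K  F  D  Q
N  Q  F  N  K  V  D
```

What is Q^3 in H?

Q^1 = Q
Q^2 = Q * Q = V
Q^3 = V * Q = D

D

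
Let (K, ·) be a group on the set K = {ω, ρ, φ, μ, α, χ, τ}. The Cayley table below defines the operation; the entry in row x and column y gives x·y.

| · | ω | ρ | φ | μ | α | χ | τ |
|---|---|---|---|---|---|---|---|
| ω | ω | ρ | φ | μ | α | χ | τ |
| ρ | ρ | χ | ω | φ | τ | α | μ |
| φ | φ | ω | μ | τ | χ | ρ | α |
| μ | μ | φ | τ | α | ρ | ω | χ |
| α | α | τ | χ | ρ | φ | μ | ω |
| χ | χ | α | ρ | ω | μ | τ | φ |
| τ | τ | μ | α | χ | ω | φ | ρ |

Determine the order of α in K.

The identity element is ω (its row matches the header).
α^1 = α
α^2 = α·α = φ
α^3 = φ·α = χ
α^4 = χ·α = μ
α^5 = μ·α = ρ
α^6 = ρ·α = τ
α^7 = τ·α = ω
The first power of α equal to the identity is α^7, so ord(α) = 7.
(Structurally, K here is isomorphic to the cyclic group Z_7.)

7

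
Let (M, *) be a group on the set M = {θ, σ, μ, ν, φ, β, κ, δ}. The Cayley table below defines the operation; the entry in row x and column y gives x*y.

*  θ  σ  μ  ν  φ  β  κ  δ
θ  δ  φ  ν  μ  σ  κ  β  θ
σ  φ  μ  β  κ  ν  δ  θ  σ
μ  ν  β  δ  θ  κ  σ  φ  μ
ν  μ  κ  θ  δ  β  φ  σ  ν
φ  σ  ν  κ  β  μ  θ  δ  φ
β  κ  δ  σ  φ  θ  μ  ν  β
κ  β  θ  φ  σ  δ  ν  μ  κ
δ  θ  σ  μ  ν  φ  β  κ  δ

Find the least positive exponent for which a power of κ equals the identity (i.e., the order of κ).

4

The identity element is δ (its row matches the header).
κ^1 = κ
κ^2 = κ*κ = μ
κ^3 = μ*κ = φ
κ^4 = φ*κ = δ
The first power of κ equal to the identity is κ^4, so ord(κ) = 4.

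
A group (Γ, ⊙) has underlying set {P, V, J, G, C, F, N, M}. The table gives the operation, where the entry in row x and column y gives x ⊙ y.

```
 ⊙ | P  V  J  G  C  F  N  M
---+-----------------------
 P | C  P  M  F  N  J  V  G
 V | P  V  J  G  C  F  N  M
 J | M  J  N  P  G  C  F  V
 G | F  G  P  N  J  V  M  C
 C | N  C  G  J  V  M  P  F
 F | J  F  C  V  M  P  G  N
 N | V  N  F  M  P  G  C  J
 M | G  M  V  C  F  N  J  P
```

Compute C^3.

C^1 = C
C^2 = C ⊙ C = V
C^3 = V ⊙ C = C
(Structurally, Γ here is isomorphic to the cyclic group Z_8.)

C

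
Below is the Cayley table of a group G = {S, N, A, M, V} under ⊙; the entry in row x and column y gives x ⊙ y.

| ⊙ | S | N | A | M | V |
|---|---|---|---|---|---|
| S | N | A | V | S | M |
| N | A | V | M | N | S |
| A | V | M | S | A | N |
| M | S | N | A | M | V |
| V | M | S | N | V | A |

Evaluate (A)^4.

A^1 = A
A^2 = A ⊙ A = S
A^3 = S ⊙ A = V
A^4 = V ⊙ A = N

N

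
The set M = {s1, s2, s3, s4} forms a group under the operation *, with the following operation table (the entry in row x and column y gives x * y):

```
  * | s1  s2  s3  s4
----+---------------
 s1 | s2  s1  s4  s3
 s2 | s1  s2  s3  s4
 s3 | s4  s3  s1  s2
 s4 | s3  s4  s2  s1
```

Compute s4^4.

s2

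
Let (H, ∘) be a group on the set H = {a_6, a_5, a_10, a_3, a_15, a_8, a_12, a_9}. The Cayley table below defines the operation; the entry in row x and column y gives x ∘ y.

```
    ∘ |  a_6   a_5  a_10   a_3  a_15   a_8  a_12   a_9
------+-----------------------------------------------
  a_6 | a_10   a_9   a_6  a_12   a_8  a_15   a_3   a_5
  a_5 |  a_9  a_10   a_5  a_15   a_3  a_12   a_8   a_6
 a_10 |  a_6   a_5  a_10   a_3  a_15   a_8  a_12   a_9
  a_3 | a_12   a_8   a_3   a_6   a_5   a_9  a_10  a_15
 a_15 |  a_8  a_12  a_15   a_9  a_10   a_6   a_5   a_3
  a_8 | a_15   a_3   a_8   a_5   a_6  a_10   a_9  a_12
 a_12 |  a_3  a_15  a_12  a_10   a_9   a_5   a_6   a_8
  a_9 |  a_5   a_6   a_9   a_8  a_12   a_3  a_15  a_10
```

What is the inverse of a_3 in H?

First locate the identity: row a_10 matches the header, so a_10 is the identity.
Scan row a_3 for a_10: a_3 ∘ a_12 = a_10. Hence a_3^(-1) = a_12.
(Structurally, H here is isomorphic to the dihedral group D_4.)

a_12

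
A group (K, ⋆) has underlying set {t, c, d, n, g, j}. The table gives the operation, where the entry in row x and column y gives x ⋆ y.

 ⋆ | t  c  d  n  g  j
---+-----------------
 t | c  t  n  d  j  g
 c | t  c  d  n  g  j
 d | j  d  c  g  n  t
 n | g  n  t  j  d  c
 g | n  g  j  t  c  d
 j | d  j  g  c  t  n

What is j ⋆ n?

c

Read row j, column n: j ⋆ n = c.
(Structurally, K here is isomorphic to the symmetric group S_3.)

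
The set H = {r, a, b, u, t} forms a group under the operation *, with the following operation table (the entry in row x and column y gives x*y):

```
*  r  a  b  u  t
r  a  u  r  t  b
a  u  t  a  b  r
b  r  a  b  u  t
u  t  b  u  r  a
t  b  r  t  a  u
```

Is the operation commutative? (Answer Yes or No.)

Check whether the table is symmetric across its main diagonal.
Every entry (row x, col y) equals the entry (row y, col x), so H is abelian.

Yes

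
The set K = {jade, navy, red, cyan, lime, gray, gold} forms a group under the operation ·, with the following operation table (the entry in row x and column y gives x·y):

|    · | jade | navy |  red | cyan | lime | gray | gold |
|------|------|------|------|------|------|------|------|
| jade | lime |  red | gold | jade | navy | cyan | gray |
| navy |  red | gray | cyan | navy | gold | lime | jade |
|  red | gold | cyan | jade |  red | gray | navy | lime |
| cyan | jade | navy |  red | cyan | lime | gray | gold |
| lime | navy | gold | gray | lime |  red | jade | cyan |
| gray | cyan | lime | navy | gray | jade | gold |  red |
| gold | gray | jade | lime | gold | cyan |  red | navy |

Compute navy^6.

navy^1 = navy
navy^2 = navy·navy = gray
navy^3 = gray·navy = lime
navy^4 = lime·navy = gold
navy^5 = gold·navy = jade
navy^6 = jade·navy = red

red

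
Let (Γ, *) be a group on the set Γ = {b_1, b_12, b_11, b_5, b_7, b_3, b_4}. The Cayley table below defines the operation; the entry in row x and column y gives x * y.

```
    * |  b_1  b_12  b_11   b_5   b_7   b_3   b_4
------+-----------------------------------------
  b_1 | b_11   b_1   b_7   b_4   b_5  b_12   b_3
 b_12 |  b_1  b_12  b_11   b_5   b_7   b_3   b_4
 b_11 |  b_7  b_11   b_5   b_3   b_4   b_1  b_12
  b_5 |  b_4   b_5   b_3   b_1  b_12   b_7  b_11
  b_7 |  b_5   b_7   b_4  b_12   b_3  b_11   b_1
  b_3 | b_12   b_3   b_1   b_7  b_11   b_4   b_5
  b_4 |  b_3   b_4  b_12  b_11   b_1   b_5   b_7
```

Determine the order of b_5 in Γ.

The identity element is b_12 (its row matches the header).
b_5^1 = b_5
b_5^2 = b_5 * b_5 = b_1
b_5^3 = b_1 * b_5 = b_4
b_5^4 = b_4 * b_5 = b_11
b_5^5 = b_11 * b_5 = b_3
b_5^6 = b_3 * b_5 = b_7
b_5^7 = b_7 * b_5 = b_12
The first power of b_5 equal to the identity is b_5^7, so ord(b_5) = 7.

7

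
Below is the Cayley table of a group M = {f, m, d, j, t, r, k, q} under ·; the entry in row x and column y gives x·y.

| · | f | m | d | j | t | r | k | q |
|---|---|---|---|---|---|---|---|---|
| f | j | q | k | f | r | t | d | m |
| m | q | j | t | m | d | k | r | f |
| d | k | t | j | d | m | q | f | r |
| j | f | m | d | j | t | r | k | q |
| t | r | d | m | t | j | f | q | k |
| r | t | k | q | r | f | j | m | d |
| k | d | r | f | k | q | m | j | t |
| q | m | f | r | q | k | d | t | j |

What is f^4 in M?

f^1 = f
f^2 = f·f = j
f^3 = j·f = f
f^4 = f·f = j
(Structurally, M here is isomorphic to the elementary abelian group (Z_2)^3.)

j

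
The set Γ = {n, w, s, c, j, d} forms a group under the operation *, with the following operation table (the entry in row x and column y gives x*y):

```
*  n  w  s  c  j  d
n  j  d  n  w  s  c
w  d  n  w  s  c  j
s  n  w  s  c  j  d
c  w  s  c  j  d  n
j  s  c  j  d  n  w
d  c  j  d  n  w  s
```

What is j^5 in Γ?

n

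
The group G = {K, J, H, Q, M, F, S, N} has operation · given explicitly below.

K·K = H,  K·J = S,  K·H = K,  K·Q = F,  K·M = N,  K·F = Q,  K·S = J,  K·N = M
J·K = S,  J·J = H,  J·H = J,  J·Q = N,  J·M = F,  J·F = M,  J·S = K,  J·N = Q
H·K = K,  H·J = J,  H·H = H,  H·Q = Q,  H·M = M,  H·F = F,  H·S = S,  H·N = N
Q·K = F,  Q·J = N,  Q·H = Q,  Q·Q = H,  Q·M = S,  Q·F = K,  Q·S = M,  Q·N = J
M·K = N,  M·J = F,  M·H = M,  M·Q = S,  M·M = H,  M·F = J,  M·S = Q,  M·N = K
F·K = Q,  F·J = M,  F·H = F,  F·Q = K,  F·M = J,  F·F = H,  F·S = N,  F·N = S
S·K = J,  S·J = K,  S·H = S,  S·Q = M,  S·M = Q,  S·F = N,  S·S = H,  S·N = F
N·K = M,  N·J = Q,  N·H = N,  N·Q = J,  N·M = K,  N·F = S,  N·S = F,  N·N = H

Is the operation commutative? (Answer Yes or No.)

Check whether the table is symmetric across its main diagonal.
Every entry (row x, col y) equals the entry (row y, col x), so G is abelian.

Yes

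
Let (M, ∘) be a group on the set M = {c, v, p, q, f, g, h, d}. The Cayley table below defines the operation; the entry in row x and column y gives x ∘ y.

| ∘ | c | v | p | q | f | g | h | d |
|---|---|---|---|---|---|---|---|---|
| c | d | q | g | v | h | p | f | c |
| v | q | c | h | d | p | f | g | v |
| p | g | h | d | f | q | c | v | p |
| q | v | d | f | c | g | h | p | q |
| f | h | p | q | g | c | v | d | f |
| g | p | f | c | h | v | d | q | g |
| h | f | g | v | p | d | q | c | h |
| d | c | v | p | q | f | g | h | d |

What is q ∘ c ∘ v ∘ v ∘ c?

q ∘ c = v
v ∘ v = c
c ∘ v = q
q ∘ c = v

v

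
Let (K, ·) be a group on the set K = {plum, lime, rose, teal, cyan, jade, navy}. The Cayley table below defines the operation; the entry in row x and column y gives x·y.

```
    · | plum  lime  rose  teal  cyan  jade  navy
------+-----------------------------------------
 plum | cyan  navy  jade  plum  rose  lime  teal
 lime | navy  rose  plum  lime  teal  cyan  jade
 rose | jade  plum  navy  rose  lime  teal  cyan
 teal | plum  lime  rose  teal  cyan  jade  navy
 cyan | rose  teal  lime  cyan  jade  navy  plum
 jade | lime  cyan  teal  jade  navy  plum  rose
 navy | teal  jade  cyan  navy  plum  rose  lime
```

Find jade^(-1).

rose

First locate the identity: row teal matches the header, so teal is the identity.
Scan row jade for teal: jade·rose = teal. Hence jade^(-1) = rose.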